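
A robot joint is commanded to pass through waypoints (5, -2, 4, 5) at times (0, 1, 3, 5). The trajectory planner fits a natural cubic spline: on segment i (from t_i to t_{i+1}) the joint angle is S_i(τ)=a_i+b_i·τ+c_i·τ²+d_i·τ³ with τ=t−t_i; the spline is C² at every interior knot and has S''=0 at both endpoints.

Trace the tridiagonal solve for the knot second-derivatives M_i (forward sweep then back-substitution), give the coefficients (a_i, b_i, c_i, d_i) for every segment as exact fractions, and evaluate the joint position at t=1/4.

Δ: Δ0=-7, Δ1=3, Δ2=1/2
row 1: diag=6, rhs=60; c'=1/3, d'=10
row 2: denom=8−2·1/3=22/3; d'=(-15−2·10)/(22/3)=-105/22
back: M2=-105/22
back: M1=10−1/3·-105/22=255/22
M: M0=0, M1=255/22, M2=-105/22, M3=0
seg 0: a=5, c=M0/2=0, d=(M1−M0)/(6·1)=85/44, b=Δ0−h0·(2M0+M1)/6=-393/44
seg 1: a=-2, c=M1/2=255/44, d=(M2−M1)/(6·2)=-15/11, b=Δ1−h1·(2M1+M2)/6=-69/22
seg 2: a=4, c=M2/2=-105/44, d=(M3−M2)/(6·2)=35/88, b=Δ2−h2·(2M2+M3)/6=81/22
t_q=1/4 → seg 0, τ=1/4; S=5+-393/44·τ+0·τ²+85/44·τ³=7877/2816

  seg 0: a=5 b=-393/44 c=0 d=85/44
  seg 1: a=-2 b=-69/22 c=255/44 d=-15/11
  seg 2: a=4 b=81/22 c=-105/44 d=35/88
S(1/4) = 7877/2816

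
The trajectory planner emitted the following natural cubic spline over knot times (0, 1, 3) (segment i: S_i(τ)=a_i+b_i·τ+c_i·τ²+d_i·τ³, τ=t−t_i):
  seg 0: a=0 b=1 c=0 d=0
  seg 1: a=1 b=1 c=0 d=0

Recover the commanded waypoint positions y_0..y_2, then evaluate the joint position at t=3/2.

y_0 = S_0(0) = a_0 = 0
y_1 = S_1(0) = a_1 = 1
y_2 = S_1(2) = 3
t_q=3/2 is in segment 1 (τ=1/2); S_1(τ)=3/2

y_0=0 y_1=1 y_2=3
S(3/2) = 3/2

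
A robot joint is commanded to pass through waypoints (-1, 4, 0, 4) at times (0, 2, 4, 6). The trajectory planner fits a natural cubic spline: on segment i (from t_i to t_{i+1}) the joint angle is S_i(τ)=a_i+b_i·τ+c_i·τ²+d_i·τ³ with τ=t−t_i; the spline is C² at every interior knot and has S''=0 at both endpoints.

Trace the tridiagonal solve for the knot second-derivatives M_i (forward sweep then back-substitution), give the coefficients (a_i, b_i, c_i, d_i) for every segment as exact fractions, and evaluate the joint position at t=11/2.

Δ: Δ0=5/2, Δ1=-2, Δ2=2
row 1: diag=8, rhs=-27; c'=1/4, d'=-27/8
row 2: denom=8−2·1/4=15/2; d'=(24−2·-27/8)/(15/2)=41/10
back: M2=41/10
back: M1=-27/8−1/4·41/10=-22/5
M: M0=0, M1=-22/5, M2=41/10, M3=0
seg 0: a=-1, c=M0/2=0, d=(M1−M0)/(6·2)=-11/30, b=Δ0−h0·(2M0+M1)/6=119/30
seg 1: a=4, c=M1/2=-11/5, d=(M2−M1)/(6·2)=17/24, b=Δ1−h1·(2M1+M2)/6=-13/30
seg 2: a=0, c=M2/2=41/20, d=(M3−M2)/(6·2)=-41/120, b=Δ2−h2·(2M2+M3)/6=-11/15
t_q=11/2 → seg 2, τ=3/2; S=0+-11/15·τ+41/20·τ²+-41/120·τ³=151/64

  seg 0: a=-1 b=119/30 c=0 d=-11/30
  seg 1: a=4 b=-13/30 c=-11/5 d=17/24
  seg 2: a=0 b=-11/15 c=41/20 d=-41/120
S(11/2) = 151/64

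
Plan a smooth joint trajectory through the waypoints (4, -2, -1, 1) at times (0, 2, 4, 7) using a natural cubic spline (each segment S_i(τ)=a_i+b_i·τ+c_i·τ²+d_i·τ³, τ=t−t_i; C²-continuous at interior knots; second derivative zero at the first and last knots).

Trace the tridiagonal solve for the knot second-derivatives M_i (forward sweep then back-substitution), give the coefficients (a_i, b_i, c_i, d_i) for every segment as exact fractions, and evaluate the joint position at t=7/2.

  seg 0: a=4 b=-223/57 c=0 d=13/57
  seg 1: a=-2 b=-67/57 c=26/19 d=-121/456
  seg 2: a=-1 b=127/114 c=-17/76 d=17/684
S(7/2) = -1921/1216

Δ: Δ0=-3, Δ1=1/2, Δ2=2/3
row 1: diag=8, rhs=21; c'=1/4, d'=21/8
row 2: denom=10−2·1/4=19/2; d'=(1−2·21/8)/(19/2)=-17/38
back: M2=-17/38
back: M1=21/8−1/4·-17/38=52/19
M: M0=0, M1=52/19, M2=-17/38, M3=0
seg 0: a=4, c=M0/2=0, d=(M1−M0)/(6·2)=13/57, b=Δ0−h0·(2M0+M1)/6=-223/57
seg 1: a=-2, c=M1/2=26/19, d=(M2−M1)/(6·2)=-121/456, b=Δ1−h1·(2M1+M2)/6=-67/57
seg 2: a=-1, c=M2/2=-17/76, d=(M3−M2)/(6·3)=17/684, b=Δ2−h2·(2M2+M3)/6=127/114
t_q=7/2 → seg 1, τ=3/2; S=-2+-67/57·τ+26/19·τ²+-121/456·τ³=-1921/1216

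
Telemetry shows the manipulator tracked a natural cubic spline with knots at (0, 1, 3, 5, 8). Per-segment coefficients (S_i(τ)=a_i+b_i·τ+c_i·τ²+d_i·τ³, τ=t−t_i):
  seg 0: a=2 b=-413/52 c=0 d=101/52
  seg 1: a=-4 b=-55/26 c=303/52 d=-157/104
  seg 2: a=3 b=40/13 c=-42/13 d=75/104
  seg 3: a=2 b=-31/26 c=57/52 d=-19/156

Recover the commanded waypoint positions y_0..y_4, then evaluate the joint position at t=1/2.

y_0 = S_0(0) = a_0 = 2
y_1 = S_1(0) = a_1 = -4
y_2 = S_2(0) = a_2 = 3
y_3 = S_3(0) = a_3 = 2
y_4 = S_3(3) = 5
t_q=1/2 is in segment 0 (τ=1/2); S_0(τ)=-719/416

y_0=2 y_1=-4 y_2=3 y_3=2 y_4=5
S(1/2) = -719/416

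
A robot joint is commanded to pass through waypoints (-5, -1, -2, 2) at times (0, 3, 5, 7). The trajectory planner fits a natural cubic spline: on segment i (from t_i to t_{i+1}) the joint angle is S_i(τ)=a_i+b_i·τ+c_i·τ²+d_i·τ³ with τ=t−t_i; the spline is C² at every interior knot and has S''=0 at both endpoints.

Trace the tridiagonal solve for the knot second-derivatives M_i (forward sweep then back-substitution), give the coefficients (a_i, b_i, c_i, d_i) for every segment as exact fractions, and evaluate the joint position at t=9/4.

Δ: Δ0=4/3, Δ1=-1/2, Δ2=2
row 1: diag=10, rhs=-11; c'=1/5, d'=-11/10
row 2: denom=8−2·1/5=38/5; d'=(15−2·-11/10)/(38/5)=43/19
back: M2=43/19
back: M1=-11/10−1/5·43/19=-59/38
M: M0=0, M1=-59/38, M2=43/19, M3=0
seg 0: a=-5, c=M0/2=0, d=(M1−M0)/(6·3)=-59/684, b=Δ0−h0·(2M0+M1)/6=481/228
seg 1: a=-1, c=M1/2=-59/76, d=(M2−M1)/(6·2)=145/456, b=Δ1−h1·(2M1+M2)/6=-25/114
seg 2: a=-2, c=M2/2=43/38, d=(M3−M2)/(6·2)=-43/228, b=Δ2−h2·(2M2+M3)/6=28/57
t_q=9/4 → seg 0, τ=9/4; S=-5+481/228·τ+0·τ²+-59/684·τ³=-6011/4864

  seg 0: a=-5 b=481/228 c=0 d=-59/684
  seg 1: a=-1 b=-25/114 c=-59/76 d=145/456
  seg 2: a=-2 b=28/57 c=43/38 d=-43/228
S(9/4) = -6011/4864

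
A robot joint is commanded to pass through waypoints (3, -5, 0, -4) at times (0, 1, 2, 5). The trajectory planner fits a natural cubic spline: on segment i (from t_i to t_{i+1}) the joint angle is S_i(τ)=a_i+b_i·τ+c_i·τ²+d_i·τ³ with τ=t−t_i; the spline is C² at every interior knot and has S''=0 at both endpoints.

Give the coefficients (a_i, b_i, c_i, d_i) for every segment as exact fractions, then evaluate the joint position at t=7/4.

  seg 0: a=3 b=-1075/93 c=0 d=331/93
  seg 1: a=-5 b=-82/93 c=331/31 d=-446/93
  seg 2: a=0 b=566/93 c=-115/31 d=115/279
S(7/4) = -1665/992

Δ: Δ0=-8, Δ1=5, Δ2=-4/3
row 1: diag=4, rhs=78; c'=1/4, d'=39/2
row 2: denom=8−1·1/4=31/4; d'=(-38−1·39/2)/(31/4)=-230/31
back: M2=-230/31
back: M1=39/2−1/4·-230/31=662/31
M: M0=0, M1=662/31, M2=-230/31, M3=0
seg 0: a=3, c=M0/2=0, d=(M1−M0)/(6·1)=331/93, b=Δ0−h0·(2M0+M1)/6=-1075/93
seg 1: a=-5, c=M1/2=331/31, d=(M2−M1)/(6·1)=-446/93, b=Δ1−h1·(2M1+M2)/6=-82/93
seg 2: a=0, c=M2/2=-115/31, d=(M3−M2)/(6·3)=115/279, b=Δ2−h2·(2M2+M3)/6=566/93
t_q=7/4 → seg 1, τ=3/4; S=-5+-82/93·τ+331/31·τ²+-446/93·τ³=-1665/992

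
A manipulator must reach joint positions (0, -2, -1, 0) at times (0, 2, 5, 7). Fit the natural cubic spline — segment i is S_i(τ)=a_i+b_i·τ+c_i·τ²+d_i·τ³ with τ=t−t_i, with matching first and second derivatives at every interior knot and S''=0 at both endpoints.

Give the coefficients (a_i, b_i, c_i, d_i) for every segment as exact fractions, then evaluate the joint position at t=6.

Δ: Δ0=-1, Δ1=1/3, Δ2=1/2
row 1: diag=10, rhs=8; c'=3/10, d'=4/5
row 2: denom=10−3·3/10=91/10; d'=(1−3·4/5)/(91/10)=-2/13
back: M2=-2/13
back: M1=4/5−3/10·-2/13=11/13
M: M0=0, M1=11/13, M2=-2/13, M3=0
seg 0: a=0, c=M0/2=0, d=(M1−M0)/(6·2)=11/156, b=Δ0−h0·(2M0+M1)/6=-50/39
seg 1: a=-2, c=M1/2=11/26, d=(M2−M1)/(6·3)=-1/18, b=Δ1−h1·(2M1+M2)/6=-17/39
seg 2: a=-1, c=M2/2=-1/13, d=(M3−M2)/(6·2)=1/78, b=Δ2−h2·(2M2+M3)/6=47/78
t_q=6 → seg 2, τ=1; S=-1+47/78·τ+-1/13·τ²+1/78·τ³=-6/13

  seg 0: a=0 b=-50/39 c=0 d=11/156
  seg 1: a=-2 b=-17/39 c=11/26 d=-1/18
  seg 2: a=-1 b=47/78 c=-1/13 d=1/78
S(6) = -6/13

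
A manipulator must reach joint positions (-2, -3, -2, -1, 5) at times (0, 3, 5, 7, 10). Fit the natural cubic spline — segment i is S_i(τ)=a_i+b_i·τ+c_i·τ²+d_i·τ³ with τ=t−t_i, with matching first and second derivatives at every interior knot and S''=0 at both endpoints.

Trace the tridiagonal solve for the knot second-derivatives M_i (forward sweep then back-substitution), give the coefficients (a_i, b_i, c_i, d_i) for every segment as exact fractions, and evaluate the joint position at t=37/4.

Δ: Δ0=-1/3, Δ1=1/2, Δ2=1/2, Δ3=2
row 1: diag=10, rhs=5; c'=1/5, d'=1/2
row 2: denom=8−2·1/5=38/5; d'=(0−2·1/2)/(38/5)=-5/38
row 3: denom=10−2·5/19=180/19; d'=(9−2·-5/38)/(180/19)=44/45
back: M3=44/45
back: M2=-5/38−5/19·44/45=-7/18
back: M1=1/2−1/5·-7/18=26/45
M: M0=0, M1=26/45, M2=-7/18, M3=44/45, M4=0
seg 0: a=-2, c=M0/2=0, d=(M1−M0)/(6·3)=13/405, b=Δ0−h0·(2M0+M1)/6=-28/45
seg 1: a=-3, c=M1/2=13/45, d=(M2−M1)/(6·2)=-29/360, b=Δ1−h1·(2M1+M2)/6=11/45
seg 2: a=-2, c=M2/2=-7/36, d=(M3−M2)/(6·2)=41/360, b=Δ2−h2·(2M2+M3)/6=13/30
seg 3: a=-1, c=M3/2=22/45, d=(M4−M3)/(6·3)=-22/405, b=Δ3−h3·(2M3+M4)/6=46/45
t_q=37/4 → seg 3, τ=9/4; S=-1+46/45·τ+22/45·τ²+-22/405·τ³=101/32

  seg 0: a=-2 b=-28/45 c=0 d=13/405
  seg 1: a=-3 b=11/45 c=13/45 d=-29/360
  seg 2: a=-2 b=13/30 c=-7/36 d=41/360
  seg 3: a=-1 b=46/45 c=22/45 d=-22/405
S(37/4) = 101/32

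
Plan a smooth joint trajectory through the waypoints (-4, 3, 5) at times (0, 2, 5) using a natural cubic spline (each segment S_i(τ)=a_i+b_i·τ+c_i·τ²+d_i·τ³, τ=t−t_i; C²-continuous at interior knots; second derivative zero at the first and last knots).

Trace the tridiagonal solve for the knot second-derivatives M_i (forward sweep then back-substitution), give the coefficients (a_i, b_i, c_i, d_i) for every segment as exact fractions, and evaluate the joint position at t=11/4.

Δ: Δ0=7/2, Δ1=2/3
row 1: diag=10, rhs=-17; c'=3/10, d'=-17/10
back: M1=-17/10
M: M0=0, M1=-17/10, M2=0
seg 0: a=-4, c=M0/2=0, d=(M1−M0)/(6·2)=-17/120, b=Δ0−h0·(2M0+M1)/6=61/15
seg 1: a=3, c=M1/2=-17/20, d=(M2−M1)/(6·3)=17/180, b=Δ1−h1·(2M1+M2)/6=71/30
t_q=11/4 → seg 1, τ=3/4; S=3+71/30·τ+-17/20·τ²+17/180·τ³=5551/1280

  seg 0: a=-4 b=61/15 c=0 d=-17/120
  seg 1: a=3 b=71/30 c=-17/20 d=17/180
S(11/4) = 5551/1280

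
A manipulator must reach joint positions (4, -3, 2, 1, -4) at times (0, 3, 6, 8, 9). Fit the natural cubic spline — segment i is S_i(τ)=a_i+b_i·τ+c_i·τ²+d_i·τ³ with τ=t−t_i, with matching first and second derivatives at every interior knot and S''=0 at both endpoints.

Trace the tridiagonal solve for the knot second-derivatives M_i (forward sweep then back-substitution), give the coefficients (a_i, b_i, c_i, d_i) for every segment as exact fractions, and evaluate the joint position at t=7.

Δ: Δ0=-7/3, Δ1=5/3, Δ2=-1/2, Δ3=-5
row 1: diag=12, rhs=24; c'=1/4, d'=2
row 2: denom=10−3·1/4=37/4; d'=(-13−3·2)/(37/4)=-76/37
row 3: denom=6−2·8/37=206/37; d'=(-27−2·-76/37)/(206/37)=-847/206
back: M3=-847/206
back: M2=-76/37−8/37·-847/206=-120/103
back: M1=2−1/4·-120/103=236/103
M: M0=0, M1=236/103, M2=-120/103, M3=-847/206, M4=0
seg 0: a=4, c=M0/2=0, d=(M1−M0)/(6·3)=118/927, b=Δ0−h0·(2M0+M1)/6=-1075/309
seg 1: a=-3, c=M1/2=118/103, d=(M2−M1)/(6·3)=-178/927, b=Δ1−h1·(2M1+M2)/6=-13/309
seg 2: a=2, c=M2/2=-60/103, d=(M3−M2)/(6·2)=-607/2472, b=Δ2−h2·(2M2+M3)/6=509/309
seg 3: a=1, c=M3/2=-847/412, d=(M4−M3)/(6·1)=847/1236, b=Δ3−h3·(2M3+M4)/6=-2243/618
t_q=7 → seg 2, τ=1; S=2+509/309·τ+-60/103·τ²+-607/2472·τ³=2323/824

  seg 0: a=4 b=-1075/309 c=0 d=118/927
  seg 1: a=-3 b=-13/309 c=118/103 d=-178/927
  seg 2: a=2 b=509/309 c=-60/103 d=-607/2472
  seg 3: a=1 b=-2243/618 c=-847/412 d=847/1236
S(7) = 2323/824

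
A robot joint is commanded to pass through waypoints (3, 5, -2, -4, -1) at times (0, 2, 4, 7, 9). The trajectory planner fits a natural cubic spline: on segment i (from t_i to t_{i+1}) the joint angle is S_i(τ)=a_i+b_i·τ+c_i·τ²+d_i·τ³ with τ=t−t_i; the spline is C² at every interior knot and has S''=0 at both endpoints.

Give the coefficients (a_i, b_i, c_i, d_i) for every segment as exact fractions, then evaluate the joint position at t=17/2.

Δ: Δ0=1, Δ1=-7/2, Δ2=-2/3, Δ3=3/2
row 1: diag=8, rhs=-27; c'=1/4, d'=-27/8
row 2: denom=10−2·1/4=19/2; d'=(17−2·-27/8)/(19/2)=5/2
row 3: denom=10−3·6/19=172/19; d'=(13−3·5/2)/(172/19)=209/344
back: M3=209/344
back: M2=5/2−6/19·209/344=397/172
back: M1=-27/8−1/4·397/172=-2719/688
M: M0=0, M1=-2719/688, M2=397/172, M3=209/344, M4=0
seg 0: a=3, c=M0/2=0, d=(M1−M0)/(6·2)=-2719/8256, b=Δ0−h0·(2M0+M1)/6=4783/2064
seg 1: a=5, c=M1/2=-2719/1376, d=(M2−M1)/(6·2)=4307/8256, b=Δ1−h1·(2M1+M2)/6=-1687/1032
seg 2: a=-2, c=M2/2=397/344, d=(M3−M2)/(6·3)=-65/688, b=Δ2−h2·(2M2+M3)/6=-6767/2064
seg 3: a=-4, c=M3/2=209/688, d=(M4−M3)/(6·2)=-209/4128, b=Δ3−h3·(2M3+M4)/6=565/516
t_q=17/2 → seg 3, τ=3/2; S=-4+565/516·τ+209/688·τ²+-209/4128·τ³=-20309/11008

  seg 0: a=3 b=4783/2064 c=0 d=-2719/8256
  seg 1: a=5 b=-1687/1032 c=-2719/1376 d=4307/8256
  seg 2: a=-2 b=-6767/2064 c=397/344 d=-65/688
  seg 3: a=-4 b=565/516 c=209/688 d=-209/4128
S(17/2) = -20309/11008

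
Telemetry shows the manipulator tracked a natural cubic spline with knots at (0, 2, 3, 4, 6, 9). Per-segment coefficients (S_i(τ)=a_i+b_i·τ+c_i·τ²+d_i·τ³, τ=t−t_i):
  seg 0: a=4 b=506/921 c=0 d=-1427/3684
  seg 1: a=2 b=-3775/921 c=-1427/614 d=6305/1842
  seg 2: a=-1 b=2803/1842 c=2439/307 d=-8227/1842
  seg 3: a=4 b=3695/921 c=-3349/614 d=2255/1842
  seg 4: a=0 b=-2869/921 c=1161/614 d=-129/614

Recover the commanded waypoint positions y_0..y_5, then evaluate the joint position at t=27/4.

y_0 = S_0(0) = a_0 = 4
y_1 = S_1(0) = a_1 = 2
y_2 = S_2(0) = a_2 = -1
y_3 = S_3(0) = a_3 = 4
y_4 = S_4(0) = a_4 = 0
y_5 = S_4(3) = 2
t_q=27/4 is in segment 4 (τ=3/4); S_4(τ)=-53495/39296

y_0=4 y_1=2 y_2=-1 y_3=4 y_4=0 y_5=2
S(27/4) = -53495/39296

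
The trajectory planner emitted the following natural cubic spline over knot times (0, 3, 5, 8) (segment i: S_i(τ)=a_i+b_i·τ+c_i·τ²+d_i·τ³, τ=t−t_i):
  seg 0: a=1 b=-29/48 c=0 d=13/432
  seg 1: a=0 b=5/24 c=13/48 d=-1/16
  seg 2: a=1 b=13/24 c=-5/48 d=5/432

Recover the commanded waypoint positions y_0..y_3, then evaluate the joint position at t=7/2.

y_0 = S_0(0) = a_0 = 1
y_1 = S_1(0) = a_1 = 0
y_2 = S_2(0) = a_2 = 1
y_3 = S_2(3) = 2
t_q=7/2 is in segment 1 (τ=1/2); S_1(τ)=21/128

y_0=1 y_1=0 y_2=1 y_3=2
S(7/2) = 21/128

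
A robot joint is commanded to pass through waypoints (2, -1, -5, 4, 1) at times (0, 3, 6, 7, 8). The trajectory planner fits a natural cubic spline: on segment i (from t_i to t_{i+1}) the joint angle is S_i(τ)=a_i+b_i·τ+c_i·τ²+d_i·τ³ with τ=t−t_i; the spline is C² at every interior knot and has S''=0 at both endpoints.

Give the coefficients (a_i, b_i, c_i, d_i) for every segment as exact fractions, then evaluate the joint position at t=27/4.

  seg 0: a=2 b=25/48 c=0 d=-73/432
  seg 1: a=-1 b=-97/24 c=-73/48 d=349/432
  seg 2: a=-5 b=415/48 c=23/4 d=-259/48
  seg 3: a=4 b=95/24 c=-167/16 d=167/48
S(27/4) = 2501/1024

Δ: Δ0=-1, Δ1=-4/3, Δ2=9, Δ3=-3
row 1: diag=12, rhs=-2; c'=1/4, d'=-1/6
row 2: denom=8−3·1/4=29/4; d'=(62−3·-1/6)/(29/4)=250/29
row 3: denom=4−1·4/29=112/29; d'=(-72−1·250/29)/(112/29)=-167/8
back: M3=-167/8
back: M2=250/29−4/29·-167/8=23/2
back: M1=-1/6−1/4·23/2=-73/24
M: M0=0, M1=-73/24, M2=23/2, M3=-167/8, M4=0
seg 0: a=2, c=M0/2=0, d=(M1−M0)/(6·3)=-73/432, b=Δ0−h0·(2M0+M1)/6=25/48
seg 1: a=-1, c=M1/2=-73/48, d=(M2−M1)/(6·3)=349/432, b=Δ1−h1·(2M1+M2)/6=-97/24
seg 2: a=-5, c=M2/2=23/4, d=(M3−M2)/(6·1)=-259/48, b=Δ2−h2·(2M2+M3)/6=415/48
seg 3: a=4, c=M3/2=-167/16, d=(M4−M3)/(6·1)=167/48, b=Δ3−h3·(2M3+M4)/6=95/24
t_q=27/4 → seg 2, τ=3/4; S=-5+415/48·τ+23/4·τ²+-259/48·τ³=2501/1024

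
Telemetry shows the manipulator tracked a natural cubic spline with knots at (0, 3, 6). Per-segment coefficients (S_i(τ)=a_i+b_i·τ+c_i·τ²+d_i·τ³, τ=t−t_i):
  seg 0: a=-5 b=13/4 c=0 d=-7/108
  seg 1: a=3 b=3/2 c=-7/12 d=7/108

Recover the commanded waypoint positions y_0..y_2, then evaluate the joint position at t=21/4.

y_0 = S_0(0) = a_0 = -5
y_1 = S_1(0) = a_1 = 3
y_2 = S_1(3) = 4
t_q=21/4 is in segment 1 (τ=9/4); S_1(τ)=1065/256

y_0=-5 y_1=3 y_2=4
S(21/4) = 1065/256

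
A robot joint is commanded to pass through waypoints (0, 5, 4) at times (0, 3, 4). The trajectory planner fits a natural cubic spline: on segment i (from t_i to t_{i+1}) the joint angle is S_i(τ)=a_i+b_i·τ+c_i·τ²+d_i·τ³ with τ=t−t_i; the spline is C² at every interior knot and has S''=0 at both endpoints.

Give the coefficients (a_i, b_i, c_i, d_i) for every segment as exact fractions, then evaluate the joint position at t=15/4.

  seg 0: a=0 b=8/3 c=0 d=-1/9
  seg 1: a=5 b=-1/3 c=-1 d=1/3
S(15/4) = 277/64

Δ: Δ0=5/3, Δ1=-1
row 1: diag=8, rhs=-16; c'=1/8, d'=-2
back: M1=-2
M: M0=0, M1=-2, M2=0
seg 0: a=0, c=M0/2=0, d=(M1−M0)/(6·3)=-1/9, b=Δ0−h0·(2M0+M1)/6=8/3
seg 1: a=5, c=M1/2=-1, d=(M2−M1)/(6·1)=1/3, b=Δ1−h1·(2M1+M2)/6=-1/3
t_q=15/4 → seg 1, τ=3/4; S=5+-1/3·τ+-1·τ²+1/3·τ³=277/64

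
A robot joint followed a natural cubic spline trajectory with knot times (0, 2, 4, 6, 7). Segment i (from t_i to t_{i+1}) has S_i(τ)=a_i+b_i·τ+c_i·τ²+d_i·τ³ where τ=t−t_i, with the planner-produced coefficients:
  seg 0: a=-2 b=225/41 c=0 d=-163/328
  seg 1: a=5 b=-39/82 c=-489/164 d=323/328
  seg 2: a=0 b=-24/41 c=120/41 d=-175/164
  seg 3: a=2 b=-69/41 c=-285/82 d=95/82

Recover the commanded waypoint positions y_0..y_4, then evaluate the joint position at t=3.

y_0=-2 y_1=5 y_2=0 y_3=2 y_4=-2
S(3) = 829/328

y_0 = S_0(0) = a_0 = -2
y_1 = S_1(0) = a_1 = 5
y_2 = S_2(0) = a_2 = 0
y_3 = S_3(0) = a_3 = 2
y_4 = S_3(1) = -2
t_q=3 is in segment 1 (τ=1); S_1(τ)=829/328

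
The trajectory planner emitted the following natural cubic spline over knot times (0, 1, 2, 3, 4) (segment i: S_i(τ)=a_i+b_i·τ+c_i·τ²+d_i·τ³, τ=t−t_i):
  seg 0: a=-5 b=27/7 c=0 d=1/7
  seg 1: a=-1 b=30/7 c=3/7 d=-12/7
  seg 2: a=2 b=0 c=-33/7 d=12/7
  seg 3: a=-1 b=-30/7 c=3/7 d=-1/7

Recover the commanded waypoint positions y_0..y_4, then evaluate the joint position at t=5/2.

y_0 = S_0(0) = a_0 = -5
y_1 = S_1(0) = a_1 = -1
y_2 = S_2(0) = a_2 = 2
y_3 = S_3(0) = a_3 = -1
y_4 = S_3(1) = -5
t_q=5/2 is in segment 2 (τ=1/2); S_2(τ)=29/28

y_0=-5 y_1=-1 y_2=2 y_3=-1 y_4=-5
S(5/2) = 29/28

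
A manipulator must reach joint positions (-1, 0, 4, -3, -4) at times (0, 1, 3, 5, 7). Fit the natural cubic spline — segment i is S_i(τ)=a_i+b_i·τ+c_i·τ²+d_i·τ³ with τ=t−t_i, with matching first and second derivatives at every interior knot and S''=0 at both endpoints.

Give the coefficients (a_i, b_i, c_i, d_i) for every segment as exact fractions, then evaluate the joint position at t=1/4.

Δ: Δ0=1, Δ1=2, Δ2=-7/2, Δ3=-1/2
row 1: diag=6, rhs=6; c'=1/3, d'=1
row 2: denom=8−2·1/3=22/3; d'=(-33−2·1)/(22/3)=-105/22
row 3: denom=8−2·3/11=82/11; d'=(18−2·-105/22)/(82/11)=303/82
back: M3=303/82
back: M2=-105/22−3/11·303/82=-237/41
back: M1=1−1/3·-237/41=120/41
M: M0=0, M1=120/41, M2=-237/41, M3=303/82, M4=0
seg 0: a=-1, c=M0/2=0, d=(M1−M0)/(6·1)=20/41, b=Δ0−h0·(2M0+M1)/6=21/41
seg 1: a=0, c=M1/2=60/41, d=(M2−M1)/(6·2)=-119/164, b=Δ1−h1·(2M1+M2)/6=81/41
seg 2: a=4, c=M2/2=-237/82, d=(M3−M2)/(6·2)=259/328, b=Δ2−h2·(2M2+M3)/6=-36/41
seg 3: a=-3, c=M3/2=303/164, d=(M4−M3)/(6·2)=-101/328, b=Δ3−h3·(2M3+M4)/6=-243/82
t_q=1/4 → seg 0, τ=1/4; S=-1+21/41·τ+0·τ²+20/41·τ³=-567/656

  seg 0: a=-1 b=21/41 c=0 d=20/41
  seg 1: a=0 b=81/41 c=60/41 d=-119/164
  seg 2: a=4 b=-36/41 c=-237/82 d=259/328
  seg 3: a=-3 b=-243/82 c=303/164 d=-101/328
S(1/4) = -567/656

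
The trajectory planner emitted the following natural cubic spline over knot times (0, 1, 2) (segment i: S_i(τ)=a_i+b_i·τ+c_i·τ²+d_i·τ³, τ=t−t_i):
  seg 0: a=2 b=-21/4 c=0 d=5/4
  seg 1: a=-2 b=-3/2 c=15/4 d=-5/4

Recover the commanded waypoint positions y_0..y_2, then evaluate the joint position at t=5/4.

y_0=2 y_1=-2 y_2=-1
S(5/4) = -553/256

y_0 = S_0(0) = a_0 = 2
y_1 = S_1(0) = a_1 = -2
y_2 = S_1(1) = -1
t_q=5/4 is in segment 1 (τ=1/4); S_1(τ)=-553/256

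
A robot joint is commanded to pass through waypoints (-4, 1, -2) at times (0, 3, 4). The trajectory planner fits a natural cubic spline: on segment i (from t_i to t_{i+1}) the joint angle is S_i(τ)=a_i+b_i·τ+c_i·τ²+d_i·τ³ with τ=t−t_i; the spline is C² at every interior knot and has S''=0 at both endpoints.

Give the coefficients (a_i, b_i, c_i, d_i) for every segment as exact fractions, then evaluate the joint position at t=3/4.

  seg 0: a=-4 b=41/12 c=0 d=-7/36
  seg 1: a=1 b=-11/6 c=-7/4 d=7/12
S(3/4) = -389/256

Δ: Δ0=5/3, Δ1=-3
row 1: diag=8, rhs=-28; c'=1/8, d'=-7/2
back: M1=-7/2
M: M0=0, M1=-7/2, M2=0
seg 0: a=-4, c=M0/2=0, d=(M1−M0)/(6·3)=-7/36, b=Δ0−h0·(2M0+M1)/6=41/12
seg 1: a=1, c=M1/2=-7/4, d=(M2−M1)/(6·1)=7/12, b=Δ1−h1·(2M1+M2)/6=-11/6
t_q=3/4 → seg 0, τ=3/4; S=-4+41/12·τ+0·τ²+-7/36·τ³=-389/256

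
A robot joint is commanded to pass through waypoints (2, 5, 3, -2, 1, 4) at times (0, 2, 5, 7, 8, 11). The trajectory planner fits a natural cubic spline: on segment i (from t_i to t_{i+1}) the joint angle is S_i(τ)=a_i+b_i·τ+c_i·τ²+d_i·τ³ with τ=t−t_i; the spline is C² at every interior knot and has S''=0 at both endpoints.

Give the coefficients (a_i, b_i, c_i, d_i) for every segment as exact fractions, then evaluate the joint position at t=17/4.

  seg 0: a=2 b=13529/7914 c=0 d=-829/15828
  seg 1: a=5 b=8555/7914 c=-829/2638 d=-3185/35613
  seg 2: a=3 b=-25477/7914 c=-8857/7914 d=3901/5276
  seg 3: a=-2 b=9313/7914 c=13126/3957 d=-3941/2638
  seg 4: a=1 b=13174/3957 c=-9217/7914 d=9217/71226
S(17/4) = 407107/84416

Δ: Δ0=3/2, Δ1=-2/3, Δ2=-5/2, Δ3=3, Δ4=1
row 1: diag=10, rhs=-13; c'=3/10, d'=-13/10
row 2: denom=10−3·3/10=91/10; d'=(-11−3·-13/10)/(91/10)=-71/91
row 3: denom=6−2·20/91=506/91; d'=(33−2·-71/91)/(506/91)=3145/506
row 4: denom=8−1·91/506=3957/506; d'=(-12−1·3145/506)/(3957/506)=-9217/3957
back: M4=-9217/3957
back: M3=3145/506−91/506·-9217/3957=26252/3957
back: M2=-71/91−20/91·26252/3957=-8857/3957
back: M1=-13/10−3/10·-8857/3957=-829/1319
M: M0=0, M1=-829/1319, M2=-8857/3957, M3=26252/3957, M4=-9217/3957, M5=0
seg 0: a=2, c=M0/2=0, d=(M1−M0)/(6·2)=-829/15828, b=Δ0−h0·(2M0+M1)/6=13529/7914
seg 1: a=5, c=M1/2=-829/2638, d=(M2−M1)/(6·3)=-3185/35613, b=Δ1−h1·(2M1+M2)/6=8555/7914
seg 2: a=3, c=M2/2=-8857/7914, d=(M3−M2)/(6·2)=3901/5276, b=Δ2−h2·(2M2+M3)/6=-25477/7914
seg 3: a=-2, c=M3/2=13126/3957, d=(M4−M3)/(6·1)=-3941/2638, b=Δ3−h3·(2M3+M4)/6=9313/7914
seg 4: a=1, c=M4/2=-9217/7914, d=(M5−M4)/(6·3)=9217/71226, b=Δ4−h4·(2M4+M5)/6=13174/3957
t_q=17/4 → seg 1, τ=9/4; S=5+8555/7914·τ+-829/2638·τ²+-3185/35613·τ³=407107/84416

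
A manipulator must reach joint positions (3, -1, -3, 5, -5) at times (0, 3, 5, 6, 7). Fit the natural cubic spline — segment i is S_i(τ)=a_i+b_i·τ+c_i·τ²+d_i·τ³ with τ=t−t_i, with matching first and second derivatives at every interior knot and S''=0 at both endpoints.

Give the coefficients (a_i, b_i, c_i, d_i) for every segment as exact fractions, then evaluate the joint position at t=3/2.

  seg 0: a=3 b=47/642 c=0 d=-301/1926
  seg 1: a=-1 b=-1331/321 c=-301/214 d=1913/1284
  seg 2: a=-3 b=2602/321 c=806/107 d=-2452/321
  seg 3: a=5 b=82/321 c=-1646/107 d=1646/321
S(3/2) = 4421/1712

Δ: Δ0=-4/3, Δ1=-1, Δ2=8, Δ3=-10
row 1: diag=10, rhs=2; c'=1/5, d'=1/5
row 2: denom=6−2·1/5=28/5; d'=(54−2·1/5)/(28/5)=67/7
row 3: denom=4−1·5/28=107/28; d'=(-108−1·67/7)/(107/28)=-3292/107
back: M3=-3292/107
back: M2=67/7−5/28·-3292/107=1612/107
back: M1=1/5−1/5·1612/107=-301/107
M: M0=0, M1=-301/107, M2=1612/107, M3=-3292/107, M4=0
seg 0: a=3, c=M0/2=0, d=(M1−M0)/(6·3)=-301/1926, b=Δ0−h0·(2M0+M1)/6=47/642
seg 1: a=-1, c=M1/2=-301/214, d=(M2−M1)/(6·2)=1913/1284, b=Δ1−h1·(2M1+M2)/6=-1331/321
seg 2: a=-3, c=M2/2=806/107, d=(M3−M2)/(6·1)=-2452/321, b=Δ2−h2·(2M2+M3)/6=2602/321
seg 3: a=5, c=M3/2=-1646/107, d=(M4−M3)/(6·1)=1646/321, b=Δ3−h3·(2M3+M4)/6=82/321
t_q=3/2 → seg 0, τ=3/2; S=3+47/642·τ+0·τ²+-301/1926·τ³=4421/1712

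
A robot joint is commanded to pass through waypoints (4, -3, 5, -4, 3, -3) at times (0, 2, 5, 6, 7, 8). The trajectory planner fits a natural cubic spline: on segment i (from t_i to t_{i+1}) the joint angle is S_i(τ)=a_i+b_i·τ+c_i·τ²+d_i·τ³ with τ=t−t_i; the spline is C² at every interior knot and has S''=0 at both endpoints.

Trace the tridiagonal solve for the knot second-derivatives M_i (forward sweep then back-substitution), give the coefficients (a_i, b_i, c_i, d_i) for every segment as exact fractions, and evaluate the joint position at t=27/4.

  seg 0: a=4 b=-39181/6150 c=0 d=2207/3075
  seg 1: a=-3 b=13787/6150 c=4414/1025 d=-25613/18450
  seg 2: a=5 b=-28913/3075 c=-3357/410 d=52831/6150
  seg 3: a=-4 b=-43/6150 c=18023/1025 d=-13009/1230
  seg 4: a=3 b=10549/3075 c=-28999/2050 d=28999/6150
S(27/4) = 186763/131200

Δ: Δ0=-7/2, Δ1=8/3, Δ2=-9, Δ3=7, Δ4=-6
row 1: diag=10, rhs=37; c'=3/10, d'=37/10
row 2: denom=8−3·3/10=71/10; d'=(-70−3·37/10)/(71/10)=-811/71
row 3: denom=4−1·10/71=274/71; d'=(96−1·-811/71)/(274/71)=7627/274
row 4: denom=4−1·71/274=1025/274; d'=(-78−1·7627/274)/(1025/274)=-28999/1025
back: M4=-28999/1025
back: M3=7627/274−71/274·-28999/1025=36046/1025
back: M2=-811/71−10/71·36046/1025=-3357/205
back: M1=37/10−3/10·-3357/205=8828/1025
M: M0=0, M1=8828/1025, M2=-3357/205, M3=36046/1025, M4=-28999/1025, M5=0
seg 0: a=4, c=M0/2=0, d=(M1−M0)/(6·2)=2207/3075, b=Δ0−h0·(2M0+M1)/6=-39181/6150
seg 1: a=-3, c=M1/2=4414/1025, d=(M2−M1)/(6·3)=-25613/18450, b=Δ1−h1·(2M1+M2)/6=13787/6150
seg 2: a=5, c=M2/2=-3357/410, d=(M3−M2)/(6·1)=52831/6150, b=Δ2−h2·(2M2+M3)/6=-28913/3075
seg 3: a=-4, c=M3/2=18023/1025, d=(M4−M3)/(6·1)=-13009/1230, b=Δ3−h3·(2M3+M4)/6=-43/6150
seg 4: a=3, c=M4/2=-28999/2050, d=(M5−M4)/(6·1)=28999/6150, b=Δ4−h4·(2M4+M5)/6=10549/3075
t_q=27/4 → seg 3, τ=3/4; S=-4+-43/6150·τ+18023/1025·τ²+-13009/1230·τ³=186763/131200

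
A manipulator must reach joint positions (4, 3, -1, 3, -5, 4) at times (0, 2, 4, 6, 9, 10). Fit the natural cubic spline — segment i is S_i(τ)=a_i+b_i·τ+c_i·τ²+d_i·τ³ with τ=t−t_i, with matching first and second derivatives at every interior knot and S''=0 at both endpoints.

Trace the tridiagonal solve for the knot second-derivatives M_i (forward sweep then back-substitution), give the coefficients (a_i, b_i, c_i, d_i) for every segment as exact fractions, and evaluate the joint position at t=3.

Δ: Δ0=-1/2, Δ1=-2, Δ2=2, Δ3=-8/3, Δ4=9
row 1: diag=8, rhs=-9; c'=1/4, d'=-9/8
row 2: denom=8−2·1/4=15/2; d'=(24−2·-9/8)/(15/2)=7/2
row 3: denom=10−2·4/15=142/15; d'=(-28−2·7/2)/(142/15)=-525/142
row 4: denom=8−3·45/142=1001/142; d'=(70−3·-525/142)/(1001/142)=1645/143
back: M4=1645/143
back: M3=-525/142−45/142·1645/143=-1050/143
back: M2=7/2−4/15·-1050/143=1561/286
back: M1=-9/8−1/4·1561/286=-356/143
M: M0=0, M1=-356/143, M2=1561/286, M3=-1050/143, M4=1645/143, M5=0
seg 0: a=4, c=M0/2=0, d=(M1−M0)/(6·2)=-89/429, b=Δ0−h0·(2M0+M1)/6=283/858
seg 1: a=3, c=M1/2=-178/143, d=(M2−M1)/(6·2)=2273/3432, b=Δ1−h1·(2M1+M2)/6=-1853/858
seg 2: a=-1, c=M2/2=1561/572, d=(M3−M2)/(6·2)=-3661/3432, b=Δ2−h2·(2M2+M3)/6=347/429
seg 3: a=3, c=M3/2=-525/143, d=(M4−M3)/(6·3)=245/234, b=Δ3−h3·(2M3+M4)/6=-71/66
seg 4: a=-5, c=M4/2=1645/286, d=(M5−M4)/(6·1)=-1645/858, b=Δ4−h4·(2M4+M5)/6=2216/429
t_q=3 → seg 1, τ=1; S=3+-1853/858·τ+-178/143·τ²+2273/3432·τ³=295/1144

  seg 0: a=4 b=283/858 c=0 d=-89/429
  seg 1: a=3 b=-1853/858 c=-178/143 d=2273/3432
  seg 2: a=-1 b=347/429 c=1561/572 d=-3661/3432
  seg 3: a=3 b=-71/66 c=-525/143 d=245/234
  seg 4: a=-5 b=2216/429 c=1645/286 d=-1645/858
S(3) = 295/1144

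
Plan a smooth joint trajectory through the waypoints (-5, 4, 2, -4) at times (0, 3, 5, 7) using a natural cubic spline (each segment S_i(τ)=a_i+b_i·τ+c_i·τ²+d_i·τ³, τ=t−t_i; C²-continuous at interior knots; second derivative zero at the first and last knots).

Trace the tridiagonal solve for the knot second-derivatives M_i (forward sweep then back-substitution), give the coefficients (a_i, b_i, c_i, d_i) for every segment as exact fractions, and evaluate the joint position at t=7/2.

  seg 0: a=-5 b=78/19 c=0 d=-7/57
  seg 1: a=4 b=15/19 c=-21/19 d=2/19
  seg 2: a=2 b=-45/19 c=-9/19 d=3/38
S(7/2) = 157/38

Δ: Δ0=3, Δ1=-1, Δ2=-3
row 1: diag=10, rhs=-24; c'=1/5, d'=-12/5
row 2: denom=8−2·1/5=38/5; d'=(-12−2·-12/5)/(38/5)=-18/19
back: M2=-18/19
back: M1=-12/5−1/5·-18/19=-42/19
M: M0=0, M1=-42/19, M2=-18/19, M3=0
seg 0: a=-5, c=M0/2=0, d=(M1−M0)/(6·3)=-7/57, b=Δ0−h0·(2M0+M1)/6=78/19
seg 1: a=4, c=M1/2=-21/19, d=(M2−M1)/(6·2)=2/19, b=Δ1−h1·(2M1+M2)/6=15/19
seg 2: a=2, c=M2/2=-9/19, d=(M3−M2)/(6·2)=3/38, b=Δ2−h2·(2M2+M3)/6=-45/19
t_q=7/2 → seg 1, τ=1/2; S=4+15/19·τ+-21/19·τ²+2/19·τ³=157/38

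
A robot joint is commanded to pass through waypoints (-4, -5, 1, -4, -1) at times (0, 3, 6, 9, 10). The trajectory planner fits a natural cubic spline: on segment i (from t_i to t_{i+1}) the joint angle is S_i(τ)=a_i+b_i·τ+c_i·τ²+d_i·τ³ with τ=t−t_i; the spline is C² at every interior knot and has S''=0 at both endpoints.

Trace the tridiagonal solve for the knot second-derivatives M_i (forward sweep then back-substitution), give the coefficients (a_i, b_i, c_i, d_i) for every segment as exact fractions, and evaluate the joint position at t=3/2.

  seg 0: a=-4 b=-49/36 c=0 d=37/324
  seg 1: a=-5 b=31/18 c=37/36 d=-101/324
  seg 2: a=1 b=-19/36 c=-16/9 d=151/324
  seg 3: a=-4 b=25/18 c=29/12 d=-29/36
S(3/2) = -181/32

Δ: Δ0=-1/3, Δ1=2, Δ2=-5/3, Δ3=3
row 1: diag=12, rhs=14; c'=1/4, d'=7/6
row 2: denom=12−3·1/4=45/4; d'=(-22−3·7/6)/(45/4)=-34/15
row 3: denom=8−3·4/15=36/5; d'=(28−3·-34/15)/(36/5)=29/6
back: M3=29/6
back: M2=-34/15−4/15·29/6=-32/9
back: M1=7/6−1/4·-32/9=37/18
M: M0=0, M1=37/18, M2=-32/9, M3=29/6, M4=0
seg 0: a=-4, c=M0/2=0, d=(M1−M0)/(6·3)=37/324, b=Δ0−h0·(2M0+M1)/6=-49/36
seg 1: a=-5, c=M1/2=37/36, d=(M2−M1)/(6·3)=-101/324, b=Δ1−h1·(2M1+M2)/6=31/18
seg 2: a=1, c=M2/2=-16/9, d=(M3−M2)/(6·3)=151/324, b=Δ2−h2·(2M2+M3)/6=-19/36
seg 3: a=-4, c=M3/2=29/12, d=(M4−M3)/(6·1)=-29/36, b=Δ3−h3·(2M3+M4)/6=25/18
t_q=3/2 → seg 0, τ=3/2; S=-4+-49/36·τ+0·τ²+37/324·τ³=-181/32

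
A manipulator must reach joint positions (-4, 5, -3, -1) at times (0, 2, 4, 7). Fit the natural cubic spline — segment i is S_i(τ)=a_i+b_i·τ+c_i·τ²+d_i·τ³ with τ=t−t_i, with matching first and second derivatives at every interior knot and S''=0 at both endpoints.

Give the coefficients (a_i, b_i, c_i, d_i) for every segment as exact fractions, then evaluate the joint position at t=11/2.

Δ: Δ0=9/2, Δ1=-4, Δ2=2/3
row 1: diag=8, rhs=-51; c'=1/4, d'=-51/8
row 2: denom=10−2·1/4=19/2; d'=(28−2·-51/8)/(19/2)=163/38
back: M2=163/38
back: M1=-51/8−1/4·163/38=-283/38
M: M0=0, M1=-283/38, M2=163/38, M3=0
seg 0: a=-4, c=M0/2=0, d=(M1−M0)/(6·2)=-283/456, b=Δ0−h0·(2M0+M1)/6=398/57
seg 1: a=5, c=M1/2=-283/76, d=(M2−M1)/(6·2)=223/228, b=Δ1−h1·(2M1+M2)/6=-53/114
seg 2: a=-3, c=M2/2=163/76, d=(M3−M2)/(6·3)=-163/684, b=Δ2−h2·(2M2+M3)/6=-413/114
t_q=11/2 → seg 2, τ=3/2; S=-3+-413/114·τ+163/76·τ²+-163/684·τ³=-2683/608

  seg 0: a=-4 b=398/57 c=0 d=-283/456
  seg 1: a=5 b=-53/114 c=-283/76 d=223/228
  seg 2: a=-3 b=-413/114 c=163/76 d=-163/684
S(11/2) = -2683/608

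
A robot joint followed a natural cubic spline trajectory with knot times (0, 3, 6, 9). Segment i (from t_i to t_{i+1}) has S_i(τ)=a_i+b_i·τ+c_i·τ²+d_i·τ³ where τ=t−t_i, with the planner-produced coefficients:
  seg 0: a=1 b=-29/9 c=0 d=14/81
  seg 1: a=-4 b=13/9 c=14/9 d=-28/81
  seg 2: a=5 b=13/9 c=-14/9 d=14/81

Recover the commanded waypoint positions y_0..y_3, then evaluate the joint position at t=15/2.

y_0 = S_0(0) = a_0 = 1
y_1 = S_1(0) = a_1 = -4
y_2 = S_2(0) = a_2 = 5
y_3 = S_2(3) = 0
t_q=15/2 is in segment 2 (τ=3/2); S_2(τ)=17/4

y_0=1 y_1=-4 y_2=5 y_3=0
S(15/2) = 17/4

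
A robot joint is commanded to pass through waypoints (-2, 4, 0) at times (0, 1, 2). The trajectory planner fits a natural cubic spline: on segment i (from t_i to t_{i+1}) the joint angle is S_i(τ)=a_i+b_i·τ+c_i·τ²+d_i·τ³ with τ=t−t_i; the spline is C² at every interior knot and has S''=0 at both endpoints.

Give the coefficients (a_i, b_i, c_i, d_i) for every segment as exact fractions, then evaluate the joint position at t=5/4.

  seg 0: a=-2 b=17/2 c=0 d=-5/2
  seg 1: a=4 b=1 c=-15/2 d=5/2
S(5/4) = 489/128

Δ: Δ0=6, Δ1=-4
row 1: diag=4, rhs=-60; c'=1/4, d'=-15
back: M1=-15
M: M0=0, M1=-15, M2=0
seg 0: a=-2, c=M0/2=0, d=(M1−M0)/(6·1)=-5/2, b=Δ0−h0·(2M0+M1)/6=17/2
seg 1: a=4, c=M1/2=-15/2, d=(M2−M1)/(6·1)=5/2, b=Δ1−h1·(2M1+M2)/6=1
t_q=5/4 → seg 1, τ=1/4; S=4+1·τ+-15/2·τ²+5/2·τ³=489/128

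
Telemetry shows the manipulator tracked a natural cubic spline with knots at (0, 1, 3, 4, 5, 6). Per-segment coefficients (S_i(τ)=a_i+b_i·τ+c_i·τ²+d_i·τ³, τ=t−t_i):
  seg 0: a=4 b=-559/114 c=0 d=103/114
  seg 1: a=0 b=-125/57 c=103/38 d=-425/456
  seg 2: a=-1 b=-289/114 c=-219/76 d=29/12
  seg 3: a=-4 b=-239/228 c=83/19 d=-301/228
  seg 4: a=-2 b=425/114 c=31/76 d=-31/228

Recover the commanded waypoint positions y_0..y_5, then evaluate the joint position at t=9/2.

y_0 = S_0(0) = a_0 = 4
y_1 = S_1(0) = a_1 = 0
y_2 = S_2(0) = a_2 = -1
y_3 = S_3(0) = a_3 = -4
y_4 = S_4(0) = a_4 = -2
y_5 = S_4(1) = 2
t_q=9/2 is in segment 3 (τ=1/2); S_3(τ)=-2187/608

y_0=4 y_1=0 y_2=-1 y_3=-4 y_4=-2 y_5=2
S(9/2) = -2187/608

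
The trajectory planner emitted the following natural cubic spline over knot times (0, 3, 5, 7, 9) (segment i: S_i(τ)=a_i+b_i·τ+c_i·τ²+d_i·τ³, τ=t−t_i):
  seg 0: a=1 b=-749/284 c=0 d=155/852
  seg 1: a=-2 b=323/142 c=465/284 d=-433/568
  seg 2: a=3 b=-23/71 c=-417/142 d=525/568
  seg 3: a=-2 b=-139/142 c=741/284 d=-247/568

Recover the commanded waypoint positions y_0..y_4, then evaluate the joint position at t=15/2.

y_0 = S_0(0) = a_0 = 1
y_1 = S_1(0) = a_1 = -2
y_2 = S_2(0) = a_2 = 3
y_3 = S_3(0) = a_3 = -2
y_4 = S_3(2) = 3
t_q=15/2 is in segment 3 (τ=1/2); S_3(τ)=-8595/4544

y_0=1 y_1=-2 y_2=3 y_3=-2 y_4=3
S(15/2) = -8595/4544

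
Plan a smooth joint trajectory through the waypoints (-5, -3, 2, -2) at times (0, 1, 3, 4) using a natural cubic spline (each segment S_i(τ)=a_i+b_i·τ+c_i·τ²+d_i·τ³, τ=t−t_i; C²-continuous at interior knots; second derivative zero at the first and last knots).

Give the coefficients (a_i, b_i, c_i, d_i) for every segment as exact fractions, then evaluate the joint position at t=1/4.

Δ: Δ0=2, Δ1=5/2, Δ2=-4
row 1: diag=6, rhs=3; c'=1/3, d'=1/2
row 2: denom=6−2·1/3=16/3; d'=(-39−2·1/2)/(16/3)=-15/2
back: M2=-15/2
back: M1=1/2−1/3·-15/2=3
M: M0=0, M1=3, M2=-15/2, M3=0
seg 0: a=-5, c=M0/2=0, d=(M1−M0)/(6·1)=1/2, b=Δ0−h0·(2M0+M1)/6=3/2
seg 1: a=-3, c=M1/2=3/2, d=(M2−M1)/(6·2)=-7/8, b=Δ1−h1·(2M1+M2)/6=3
seg 2: a=2, c=M2/2=-15/4, d=(M3−M2)/(6·1)=5/4, b=Δ2−h2·(2M2+M3)/6=-3/2
t_q=1/4 → seg 0, τ=1/4; S=-5+3/2·τ+0·τ²+1/2·τ³=-591/128

  seg 0: a=-5 b=3/2 c=0 d=1/2
  seg 1: a=-3 b=3 c=3/2 d=-7/8
  seg 2: a=2 b=-3/2 c=-15/4 d=5/4
S(1/4) = -591/128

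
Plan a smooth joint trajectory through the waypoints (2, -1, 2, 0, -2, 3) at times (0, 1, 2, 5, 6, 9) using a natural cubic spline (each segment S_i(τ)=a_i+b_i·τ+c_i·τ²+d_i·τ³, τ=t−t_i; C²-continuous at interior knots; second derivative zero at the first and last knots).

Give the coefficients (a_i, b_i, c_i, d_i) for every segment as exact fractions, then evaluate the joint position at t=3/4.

Δ: Δ0=-3, Δ1=3, Δ2=-2/3, Δ3=-2, Δ4=5/3
row 1: diag=4, rhs=36; c'=1/4, d'=9
row 2: denom=8−1·1/4=31/4; d'=(-22−1·9)/(31/4)=-4
row 3: denom=8−3·12/31=212/31; d'=(-8−3·-4)/(212/31)=31/53
row 4: denom=8−1·31/212=1665/212; d'=(22−1·31/53)/(1665/212)=908/333
back: M4=908/333
back: M3=31/53−31/212·908/333=62/333
back: M2=-4−12/31·62/333=-452/111
back: M1=9−1/4·-452/111=1112/111
M: M0=0, M1=1112/111, M2=-452/111, M3=62/333, M4=908/333, M5=0
seg 0: a=2, c=M0/2=0, d=(M1−M0)/(6·1)=556/333, b=Δ0−h0·(2M0+M1)/6=-1555/333
seg 1: a=-1, c=M1/2=556/111, d=(M2−M1)/(6·1)=-782/333, b=Δ1−h1·(2M1+M2)/6=113/333
seg 2: a=2, c=M2/2=-226/111, d=(M3−M2)/(6·3)=709/2997, b=Δ2−h2·(2M2+M3)/6=1103/333
seg 3: a=0, c=M3/2=31/333, d=(M4−M3)/(6·1)=47/111, b=Δ3−h3·(2M3+M4)/6=-838/333
seg 4: a=-2, c=M4/2=454/333, d=(M5−M4)/(6·3)=-454/2997, b=Δ4−h4·(2M4+M5)/6=-353/333
t_q=3/4 → seg 0, τ=3/4; S=2+-1555/333·τ+0·τ²+556/333·τ³=-1417/1776

  seg 0: a=2 b=-1555/333 c=0 d=556/333
  seg 1: a=-1 b=113/333 c=556/111 d=-782/333
  seg 2: a=2 b=1103/333 c=-226/111 d=709/2997
  seg 3: a=0 b=-838/333 c=31/333 d=47/111
  seg 4: a=-2 b=-353/333 c=454/333 d=-454/2997
S(3/4) = -1417/1776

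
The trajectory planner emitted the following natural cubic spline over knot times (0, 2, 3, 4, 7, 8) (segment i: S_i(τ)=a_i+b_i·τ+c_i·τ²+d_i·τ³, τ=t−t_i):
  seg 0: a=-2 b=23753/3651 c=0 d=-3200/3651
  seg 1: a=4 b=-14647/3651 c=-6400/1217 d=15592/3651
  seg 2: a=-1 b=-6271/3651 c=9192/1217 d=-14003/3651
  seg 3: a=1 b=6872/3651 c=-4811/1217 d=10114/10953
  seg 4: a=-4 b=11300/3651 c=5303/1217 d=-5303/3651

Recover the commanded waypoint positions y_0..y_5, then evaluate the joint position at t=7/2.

y_0 = S_0(0) = a_0 = -2
y_1 = S_1(0) = a_1 = 4
y_2 = S_2(0) = a_2 = -1
y_3 = S_3(0) = a_3 = 1
y_4 = S_4(0) = a_4 = -4
y_5 = S_4(1) = 2
t_q=7/2 is in segment 2 (τ=1/2); S_2(τ)=-4381/9736

y_0=-2 y_1=4 y_2=-1 y_3=1 y_4=-4 y_5=2
S(7/2) = -4381/9736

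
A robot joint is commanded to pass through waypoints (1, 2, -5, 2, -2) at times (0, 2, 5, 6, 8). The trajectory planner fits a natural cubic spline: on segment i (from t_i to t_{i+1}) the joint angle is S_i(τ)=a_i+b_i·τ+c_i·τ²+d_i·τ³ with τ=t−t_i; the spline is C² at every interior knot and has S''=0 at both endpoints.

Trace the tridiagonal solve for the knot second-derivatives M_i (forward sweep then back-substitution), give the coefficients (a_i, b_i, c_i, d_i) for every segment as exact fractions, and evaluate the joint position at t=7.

Δ: Δ0=1/2, Δ1=-7/3, Δ2=7, Δ3=-2
row 1: diag=10, rhs=-17; c'=3/10, d'=-17/10
row 2: denom=8−3·3/10=71/10; d'=(56−3·-17/10)/(71/10)=611/71
row 3: denom=6−1·10/71=416/71; d'=(-54−1·611/71)/(416/71)=-4445/416
back: M3=-4445/416
back: M2=611/71−10/71·-4445/416=2103/208
back: M1=-17/10−3/10·2103/208=-1969/416
M: M0=0, M1=-1969/416, M2=2103/208, M3=-4445/416, M4=0
seg 0: a=1, c=M0/2=0, d=(M1−M0)/(6·2)=-1969/4992, b=Δ0−h0·(2M0+M1)/6=2593/1248
seg 1: a=2, c=M1/2=-1969/832, d=(M2−M1)/(6·3)=475/576, b=Δ1−h1·(2M1+M2)/6=-1657/624
seg 2: a=-5, c=M2/2=2103/416, d=(M3−M2)/(6·1)=-8651/2496, b=Δ2−h2·(2M2+M3)/6=13505/2496
seg 3: a=2, c=M3/2=-4445/832, d=(M4−M3)/(6·2)=4445/4992, b=Δ3−h3·(2M3+M4)/6=3197/624
t_q=7 → seg 3, τ=1; S=2+3197/624·τ+-4445/832·τ²+4445/4992·τ³=4445/1664

  seg 0: a=1 b=2593/1248 c=0 d=-1969/4992
  seg 1: a=2 b=-1657/624 c=-1969/832 d=475/576
  seg 2: a=-5 b=13505/2496 c=2103/416 d=-8651/2496
  seg 3: a=2 b=3197/624 c=-4445/832 d=4445/4992
S(7) = 4445/1664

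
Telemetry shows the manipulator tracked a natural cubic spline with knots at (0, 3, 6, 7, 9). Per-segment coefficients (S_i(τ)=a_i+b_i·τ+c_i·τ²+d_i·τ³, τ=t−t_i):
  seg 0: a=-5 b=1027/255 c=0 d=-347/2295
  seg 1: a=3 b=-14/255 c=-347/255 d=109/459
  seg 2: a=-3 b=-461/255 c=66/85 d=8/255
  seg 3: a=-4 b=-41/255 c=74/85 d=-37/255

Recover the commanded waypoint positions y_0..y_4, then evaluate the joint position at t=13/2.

y_0=-5 y_1=3 y_2=-3 y_3=-4 y_4=-2
S(13/2) = -63/17

y_0 = S_0(0) = a_0 = -5
y_1 = S_1(0) = a_1 = 3
y_2 = S_2(0) = a_2 = -3
y_3 = S_3(0) = a_3 = -4
y_4 = S_3(2) = -2
t_q=13/2 is in segment 2 (τ=1/2); S_2(τ)=-63/17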